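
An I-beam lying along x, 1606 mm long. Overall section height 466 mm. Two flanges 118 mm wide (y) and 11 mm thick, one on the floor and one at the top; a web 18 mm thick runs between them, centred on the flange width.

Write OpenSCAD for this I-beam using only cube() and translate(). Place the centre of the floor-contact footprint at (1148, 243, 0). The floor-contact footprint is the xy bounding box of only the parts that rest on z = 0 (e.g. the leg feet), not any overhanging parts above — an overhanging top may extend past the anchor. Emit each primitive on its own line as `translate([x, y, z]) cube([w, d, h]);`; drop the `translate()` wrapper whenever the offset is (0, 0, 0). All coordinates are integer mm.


translate([345, 184, 0]) cube([1606, 118, 11]);
translate([345, 234, 11]) cube([1606, 18, 444]);
translate([345, 184, 455]) cube([1606, 118, 11]);


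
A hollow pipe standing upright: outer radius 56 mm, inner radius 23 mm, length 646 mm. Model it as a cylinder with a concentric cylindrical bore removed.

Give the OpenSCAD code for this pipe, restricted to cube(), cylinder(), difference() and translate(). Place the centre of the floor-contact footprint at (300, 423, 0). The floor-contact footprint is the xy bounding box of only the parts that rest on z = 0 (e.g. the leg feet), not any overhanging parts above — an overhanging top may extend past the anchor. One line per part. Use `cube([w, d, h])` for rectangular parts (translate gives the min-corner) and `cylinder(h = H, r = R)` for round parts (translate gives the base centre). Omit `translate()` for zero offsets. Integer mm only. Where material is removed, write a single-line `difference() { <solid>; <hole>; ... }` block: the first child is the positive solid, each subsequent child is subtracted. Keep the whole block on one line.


difference() { translate([300, 423, 0]) cylinder(h = 646, r = 56); translate([300, 423, 0]) cylinder(h = 646, r = 23); }


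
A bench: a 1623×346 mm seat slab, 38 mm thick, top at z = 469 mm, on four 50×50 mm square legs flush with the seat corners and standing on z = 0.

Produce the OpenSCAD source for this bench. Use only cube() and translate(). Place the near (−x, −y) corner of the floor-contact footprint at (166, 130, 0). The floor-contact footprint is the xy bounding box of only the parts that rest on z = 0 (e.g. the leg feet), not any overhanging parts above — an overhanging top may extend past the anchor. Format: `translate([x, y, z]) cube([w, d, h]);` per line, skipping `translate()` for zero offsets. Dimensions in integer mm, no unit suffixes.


// leg_h = 469 − 38 = 431
translate([166, 130, 431]) cube([1623, 346, 38]);
translate([166, 130, 0]) cube([50, 50, 431]);
translate([166, 426, 0]) cube([50, 50, 431]);
translate([1739, 130, 0]) cube([50, 50, 431]);
translate([1739, 426, 0]) cube([50, 50, 431]);


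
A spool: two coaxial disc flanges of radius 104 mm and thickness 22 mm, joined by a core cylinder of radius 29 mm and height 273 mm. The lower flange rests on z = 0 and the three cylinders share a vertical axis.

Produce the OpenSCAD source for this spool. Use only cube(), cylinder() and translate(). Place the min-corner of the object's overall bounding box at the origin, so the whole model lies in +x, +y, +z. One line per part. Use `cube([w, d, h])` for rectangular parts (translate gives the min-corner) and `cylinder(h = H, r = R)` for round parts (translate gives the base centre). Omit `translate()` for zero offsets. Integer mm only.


translate([104, 104, 0]) cylinder(h = 22, r = 104);
translate([104, 104, 22]) cylinder(h = 273, r = 29);
translate([104, 104, 295]) cylinder(h = 22, r = 104);


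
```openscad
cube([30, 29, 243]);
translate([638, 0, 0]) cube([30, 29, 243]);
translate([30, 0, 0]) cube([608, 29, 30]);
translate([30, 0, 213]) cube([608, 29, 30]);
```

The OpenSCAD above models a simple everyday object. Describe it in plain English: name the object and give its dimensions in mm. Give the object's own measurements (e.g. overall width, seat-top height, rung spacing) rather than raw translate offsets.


A rectangular picture frame lying in the x–z plane (depth along y). The opening is 608 mm wide (x) by 183 mm tall (z), surrounded by a border 30 mm wide on all four sides. The frame is 29 mm deep and is made of two full-height vertical stiles with two horizontal rails fitted between them.


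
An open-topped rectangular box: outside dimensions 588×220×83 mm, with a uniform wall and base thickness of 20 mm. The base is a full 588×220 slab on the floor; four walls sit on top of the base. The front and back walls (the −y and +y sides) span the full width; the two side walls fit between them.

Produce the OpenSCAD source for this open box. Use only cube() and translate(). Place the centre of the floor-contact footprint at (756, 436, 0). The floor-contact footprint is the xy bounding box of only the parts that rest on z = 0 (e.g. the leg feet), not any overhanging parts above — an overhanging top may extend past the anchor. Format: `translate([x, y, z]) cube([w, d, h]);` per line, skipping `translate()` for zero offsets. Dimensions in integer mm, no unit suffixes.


translate([462, 326, 0]) cube([588, 220, 20]);
translate([462, 326, 20]) cube([588, 20, 63]);
translate([462, 526, 20]) cube([588, 20, 63]);
translate([462, 346, 20]) cube([20, 180, 63]);
translate([1030, 346, 20]) cube([20, 180, 63]);


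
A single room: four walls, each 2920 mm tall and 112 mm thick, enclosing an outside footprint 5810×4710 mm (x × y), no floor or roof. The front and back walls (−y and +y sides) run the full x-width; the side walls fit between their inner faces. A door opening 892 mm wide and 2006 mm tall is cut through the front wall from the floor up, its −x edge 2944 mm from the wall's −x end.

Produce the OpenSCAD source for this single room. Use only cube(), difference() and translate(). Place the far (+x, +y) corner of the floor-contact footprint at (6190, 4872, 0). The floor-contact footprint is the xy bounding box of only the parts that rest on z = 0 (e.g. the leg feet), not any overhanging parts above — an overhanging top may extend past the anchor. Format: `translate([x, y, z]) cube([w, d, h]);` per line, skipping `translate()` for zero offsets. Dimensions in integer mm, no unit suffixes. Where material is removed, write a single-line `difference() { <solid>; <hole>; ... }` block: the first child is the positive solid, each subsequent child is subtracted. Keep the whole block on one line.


difference() { translate([380, 162, 0]) cube([5810, 112, 2920]); translate([3324, 162, 0]) cube([892, 112, 2006]); }
translate([380, 4760, 0]) cube([5810, 112, 2920]);
translate([380, 274, 0]) cube([112, 4486, 2920]);
translate([6078, 274, 0]) cube([112, 4486, 2920]);


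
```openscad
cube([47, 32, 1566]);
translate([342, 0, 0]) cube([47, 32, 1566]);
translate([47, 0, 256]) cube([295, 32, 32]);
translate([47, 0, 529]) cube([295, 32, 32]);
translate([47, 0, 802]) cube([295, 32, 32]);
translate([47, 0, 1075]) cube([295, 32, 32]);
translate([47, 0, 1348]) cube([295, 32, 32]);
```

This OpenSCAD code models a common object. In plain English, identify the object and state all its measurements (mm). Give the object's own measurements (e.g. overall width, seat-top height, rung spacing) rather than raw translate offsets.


A straight ladder. Two 47×32 mm vertical rails, 1566 mm tall, stand 389 mm apart (outside-to-outside) with their front faces coplanar on the −y side. 5 rungs, each 32 mm deep and 32 mm tall, span between the inner faces of the rails, front faces flush with the rails. The lowest rung's underside is at z = 256 mm and rungs are spaced 273 mm apart (underside to underside).


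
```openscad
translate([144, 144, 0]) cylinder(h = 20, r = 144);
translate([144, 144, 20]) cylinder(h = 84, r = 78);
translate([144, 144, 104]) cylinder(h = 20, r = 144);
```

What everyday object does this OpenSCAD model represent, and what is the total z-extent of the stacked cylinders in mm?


A spool. The overall height is 124 mm.

Three coaxial cylinders, large–small–large — a spool. Two 20 mm flanges and a 84 mm core give 20 + 84 + 20 = 124 mm.


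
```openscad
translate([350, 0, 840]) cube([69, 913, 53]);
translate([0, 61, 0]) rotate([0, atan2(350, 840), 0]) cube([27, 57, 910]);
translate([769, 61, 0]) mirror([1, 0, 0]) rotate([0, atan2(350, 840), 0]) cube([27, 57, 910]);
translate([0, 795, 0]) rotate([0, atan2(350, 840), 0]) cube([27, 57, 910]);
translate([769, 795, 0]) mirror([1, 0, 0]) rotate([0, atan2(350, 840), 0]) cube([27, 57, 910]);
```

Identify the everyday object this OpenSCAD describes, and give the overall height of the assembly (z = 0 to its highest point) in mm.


A sawhorse. The overall height is 893 mm.

A beam across two mirrored pairs of raked legs — a sawhorse. The beam's underside is at z = 840 (matching the legs' vertical rise in atan2(350, 840)) and the beam is 53 mm tall, so its top is at 840 + 53 = 893 mm. The raked legs top out at the beam's underside, so that is the highest point.


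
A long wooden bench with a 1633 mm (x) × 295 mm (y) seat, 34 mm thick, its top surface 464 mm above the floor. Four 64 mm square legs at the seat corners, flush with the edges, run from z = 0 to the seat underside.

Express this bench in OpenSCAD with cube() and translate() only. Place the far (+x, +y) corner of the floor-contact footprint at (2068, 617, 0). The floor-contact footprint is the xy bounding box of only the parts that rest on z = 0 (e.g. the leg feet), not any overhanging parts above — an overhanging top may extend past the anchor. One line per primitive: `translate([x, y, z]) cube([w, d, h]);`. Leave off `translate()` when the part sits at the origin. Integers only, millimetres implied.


translate([435, 322, 430]) cube([1633, 295, 34]);
translate([435, 322, 0]) cube([64, 64, 430]);
translate([435, 553, 0]) cube([64, 64, 430]);
translate([2004, 322, 0]) cube([64, 64, 430]);
translate([2004, 553, 0]) cube([64, 64, 430]);


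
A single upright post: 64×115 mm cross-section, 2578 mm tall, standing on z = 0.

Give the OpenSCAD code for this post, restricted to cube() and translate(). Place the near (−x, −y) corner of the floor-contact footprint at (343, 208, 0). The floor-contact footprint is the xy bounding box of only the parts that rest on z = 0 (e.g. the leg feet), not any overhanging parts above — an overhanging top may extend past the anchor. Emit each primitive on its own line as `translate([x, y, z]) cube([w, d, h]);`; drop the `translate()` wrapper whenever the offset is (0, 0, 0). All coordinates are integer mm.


translate([343, 208, 0]) cube([64, 115, 2578]);


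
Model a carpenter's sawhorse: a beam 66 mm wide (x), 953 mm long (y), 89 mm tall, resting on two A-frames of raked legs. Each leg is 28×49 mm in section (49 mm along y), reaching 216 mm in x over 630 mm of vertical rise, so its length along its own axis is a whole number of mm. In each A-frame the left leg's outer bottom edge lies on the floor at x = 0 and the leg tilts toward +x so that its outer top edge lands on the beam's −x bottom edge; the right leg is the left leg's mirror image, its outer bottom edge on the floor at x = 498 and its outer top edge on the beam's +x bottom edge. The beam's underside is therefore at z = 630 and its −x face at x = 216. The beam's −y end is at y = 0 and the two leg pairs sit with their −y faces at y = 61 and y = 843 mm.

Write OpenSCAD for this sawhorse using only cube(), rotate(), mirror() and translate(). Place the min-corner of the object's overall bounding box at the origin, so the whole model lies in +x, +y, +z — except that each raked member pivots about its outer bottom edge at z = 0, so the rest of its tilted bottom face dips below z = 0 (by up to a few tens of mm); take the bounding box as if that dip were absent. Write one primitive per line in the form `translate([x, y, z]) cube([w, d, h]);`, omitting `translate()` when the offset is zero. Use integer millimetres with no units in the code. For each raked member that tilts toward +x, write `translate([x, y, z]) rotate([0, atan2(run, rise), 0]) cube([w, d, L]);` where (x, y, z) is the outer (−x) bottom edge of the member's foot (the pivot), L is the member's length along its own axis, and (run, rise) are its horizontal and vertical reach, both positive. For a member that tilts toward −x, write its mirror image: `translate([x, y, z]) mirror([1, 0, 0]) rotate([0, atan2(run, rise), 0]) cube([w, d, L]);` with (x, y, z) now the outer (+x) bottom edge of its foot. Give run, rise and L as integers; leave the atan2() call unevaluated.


// leg length = √(216² + 630²) = 666
// right-leg outer foot x = 2·216 + 66 = 498
// beam min-corner = (216, 0, 630)
translate([216, 0, 630]) cube([66, 953, 89]);
translate([0, 61, 0]) rotate([0, atan2(216, 630), 0]) cube([28, 49, 666]);
translate([498, 61, 0]) mirror([1, 0, 0]) rotate([0, atan2(216, 630), 0]) cube([28, 49, 666]);
translate([0, 843, 0]) rotate([0, atan2(216, 630), 0]) cube([28, 49, 666]);
translate([498, 843, 0]) mirror([1, 0, 0]) rotate([0, atan2(216, 630), 0]) cube([28, 49, 666]);


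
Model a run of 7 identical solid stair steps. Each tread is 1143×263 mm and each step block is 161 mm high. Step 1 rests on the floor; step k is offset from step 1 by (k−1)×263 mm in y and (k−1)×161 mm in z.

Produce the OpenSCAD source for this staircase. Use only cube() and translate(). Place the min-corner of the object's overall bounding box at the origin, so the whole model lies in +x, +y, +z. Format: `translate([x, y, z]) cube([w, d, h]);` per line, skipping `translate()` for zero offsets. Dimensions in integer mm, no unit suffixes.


cube([1143, 263, 161]);
translate([0, 263, 161]) cube([1143, 263, 161]);
translate([0, 526, 322]) cube([1143, 263, 161]);
translate([0, 789, 483]) cube([1143, 263, 161]);
translate([0, 1052, 644]) cube([1143, 263, 161]);
translate([0, 1315, 805]) cube([1143, 263, 161]);
translate([0, 1578, 966]) cube([1143, 263, 161]);


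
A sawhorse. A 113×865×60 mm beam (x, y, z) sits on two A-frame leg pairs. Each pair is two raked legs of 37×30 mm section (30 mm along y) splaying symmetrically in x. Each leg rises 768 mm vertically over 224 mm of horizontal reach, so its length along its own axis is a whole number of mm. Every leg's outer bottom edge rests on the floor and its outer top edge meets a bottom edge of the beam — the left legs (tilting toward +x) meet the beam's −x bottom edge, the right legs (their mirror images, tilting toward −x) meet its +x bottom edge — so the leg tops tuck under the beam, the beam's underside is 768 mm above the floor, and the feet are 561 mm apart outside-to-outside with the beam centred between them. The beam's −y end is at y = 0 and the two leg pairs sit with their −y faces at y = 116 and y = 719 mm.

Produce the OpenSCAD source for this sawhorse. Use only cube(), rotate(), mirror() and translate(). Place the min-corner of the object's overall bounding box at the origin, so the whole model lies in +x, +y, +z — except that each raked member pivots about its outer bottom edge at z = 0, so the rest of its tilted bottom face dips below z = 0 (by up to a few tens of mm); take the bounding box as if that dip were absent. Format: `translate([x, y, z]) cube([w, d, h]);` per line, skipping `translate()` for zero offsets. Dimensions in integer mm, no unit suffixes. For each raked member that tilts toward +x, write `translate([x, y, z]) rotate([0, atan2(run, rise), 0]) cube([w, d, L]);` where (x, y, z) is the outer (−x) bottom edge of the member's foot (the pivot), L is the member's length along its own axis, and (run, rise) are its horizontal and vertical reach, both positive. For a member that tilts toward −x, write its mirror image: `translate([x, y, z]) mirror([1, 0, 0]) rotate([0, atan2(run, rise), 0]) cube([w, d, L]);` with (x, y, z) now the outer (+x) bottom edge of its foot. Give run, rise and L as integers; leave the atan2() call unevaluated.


translate([224, 0, 768]) cube([113, 865, 60]);
translate([0, 116, 0]) rotate([0, atan2(224, 768), 0]) cube([37, 30, 800]);
translate([561, 116, 0]) mirror([1, 0, 0]) rotate([0, atan2(224, 768), 0]) cube([37, 30, 800]);
translate([0, 719, 0]) rotate([0, atan2(224, 768), 0]) cube([37, 30, 800]);
translate([561, 719, 0]) mirror([1, 0, 0]) rotate([0, atan2(224, 768), 0]) cube([37, 30, 800]);


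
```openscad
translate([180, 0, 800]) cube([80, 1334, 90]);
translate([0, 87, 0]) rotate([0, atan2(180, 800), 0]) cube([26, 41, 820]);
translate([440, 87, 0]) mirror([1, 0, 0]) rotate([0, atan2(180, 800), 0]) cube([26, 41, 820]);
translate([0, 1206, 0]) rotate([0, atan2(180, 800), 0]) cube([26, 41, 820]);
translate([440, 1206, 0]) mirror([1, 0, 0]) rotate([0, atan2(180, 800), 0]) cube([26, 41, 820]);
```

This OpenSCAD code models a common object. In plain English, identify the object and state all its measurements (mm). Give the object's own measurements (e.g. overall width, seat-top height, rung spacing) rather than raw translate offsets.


A sawhorse. A 80×1334×90 mm beam (x, y, z) sits on two A-frame leg pairs. Each pair is two raked legs of 26×41 mm section (41 mm along y) splaying symmetrically in x. Each leg rises 800 mm vertically over 180 mm of horizontal reach and is 820 mm long along its own axis. Every leg's outer bottom edge rests on the floor and its outer top edge meets a bottom edge of the beam — the left legs (tilting toward +x) meet the beam's −x bottom edge, the right legs (their mirror images, tilting toward −x) meet its +x bottom edge — so the leg tops tuck under the beam, the beam's underside is 800 mm above the floor, and the feet are 440 mm apart outside-to-outside with the beam centred between them. The two leg pairs are set in 87 mm from either end of the beam.


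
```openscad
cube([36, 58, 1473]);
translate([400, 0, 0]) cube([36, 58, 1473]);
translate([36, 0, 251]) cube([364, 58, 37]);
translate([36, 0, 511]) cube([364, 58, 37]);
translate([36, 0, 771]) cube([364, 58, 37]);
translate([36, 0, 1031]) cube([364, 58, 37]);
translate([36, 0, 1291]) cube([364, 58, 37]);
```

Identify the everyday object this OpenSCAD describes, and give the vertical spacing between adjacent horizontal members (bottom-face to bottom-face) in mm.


A ladder. The rung spacing is 260 mm.

Two tall 36×58 posts with 5 short bars between them — a ladder. Adjacent rungs sit at z = 251 and z = 511, so the spacing is 511 − 251 = 260 mm.


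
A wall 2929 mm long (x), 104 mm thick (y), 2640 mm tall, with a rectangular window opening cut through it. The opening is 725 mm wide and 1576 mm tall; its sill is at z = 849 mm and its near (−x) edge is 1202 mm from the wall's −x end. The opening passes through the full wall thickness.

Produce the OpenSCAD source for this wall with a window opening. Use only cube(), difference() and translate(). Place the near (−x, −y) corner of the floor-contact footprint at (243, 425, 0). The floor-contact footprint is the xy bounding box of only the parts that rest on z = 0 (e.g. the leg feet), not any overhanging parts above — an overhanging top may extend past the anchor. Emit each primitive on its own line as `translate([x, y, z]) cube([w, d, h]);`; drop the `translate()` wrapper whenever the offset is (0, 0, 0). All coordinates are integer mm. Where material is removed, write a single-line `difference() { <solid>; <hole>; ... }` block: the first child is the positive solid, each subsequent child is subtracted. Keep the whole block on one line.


difference() { translate([243, 425, 0]) cube([2929, 104, 2640]); translate([1445, 425, 849]) cube([725, 104, 1576]); }


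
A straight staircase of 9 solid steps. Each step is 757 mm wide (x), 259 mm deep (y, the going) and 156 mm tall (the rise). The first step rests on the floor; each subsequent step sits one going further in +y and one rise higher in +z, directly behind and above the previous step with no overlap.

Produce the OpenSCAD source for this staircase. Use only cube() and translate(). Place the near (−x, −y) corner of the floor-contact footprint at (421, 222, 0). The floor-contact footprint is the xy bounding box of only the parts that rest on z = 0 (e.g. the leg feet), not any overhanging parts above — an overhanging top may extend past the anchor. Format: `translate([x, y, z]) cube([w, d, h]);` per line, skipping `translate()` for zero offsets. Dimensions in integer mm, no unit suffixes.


translate([421, 222, 0]) cube([757, 259, 156]);
translate([421, 481, 156]) cube([757, 259, 156]);
translate([421, 740, 312]) cube([757, 259, 156]);
translate([421, 999, 468]) cube([757, 259, 156]);
translate([421, 1258, 624]) cube([757, 259, 156]);
translate([421, 1517, 780]) cube([757, 259, 156]);
translate([421, 1776, 936]) cube([757, 259, 156]);
translate([421, 2035, 1092]) cube([757, 259, 156]);
translate([421, 2294, 1248]) cube([757, 259, 156]);


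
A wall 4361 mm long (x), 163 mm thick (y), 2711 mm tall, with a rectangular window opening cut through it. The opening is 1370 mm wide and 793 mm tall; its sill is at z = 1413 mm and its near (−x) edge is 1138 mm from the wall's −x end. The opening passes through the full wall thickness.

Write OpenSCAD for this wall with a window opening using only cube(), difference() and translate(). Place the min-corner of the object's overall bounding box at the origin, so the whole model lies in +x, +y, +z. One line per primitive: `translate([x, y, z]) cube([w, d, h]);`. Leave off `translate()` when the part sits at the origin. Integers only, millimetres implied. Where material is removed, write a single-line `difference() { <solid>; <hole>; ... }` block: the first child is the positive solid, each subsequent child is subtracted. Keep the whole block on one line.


difference() { cube([4361, 163, 2711]); translate([1138, 0, 1413]) cube([1370, 163, 793]); }


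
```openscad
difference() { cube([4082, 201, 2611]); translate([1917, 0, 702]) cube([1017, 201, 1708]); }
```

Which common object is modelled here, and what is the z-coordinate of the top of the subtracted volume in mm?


A wall with a window opening. The window head height is 2410 mm.

A wall with a rectangular opening subtracted — a window. Sill at z = 702, opening 1708 mm tall, so the head is at 702 + 1708 = 2410 mm.


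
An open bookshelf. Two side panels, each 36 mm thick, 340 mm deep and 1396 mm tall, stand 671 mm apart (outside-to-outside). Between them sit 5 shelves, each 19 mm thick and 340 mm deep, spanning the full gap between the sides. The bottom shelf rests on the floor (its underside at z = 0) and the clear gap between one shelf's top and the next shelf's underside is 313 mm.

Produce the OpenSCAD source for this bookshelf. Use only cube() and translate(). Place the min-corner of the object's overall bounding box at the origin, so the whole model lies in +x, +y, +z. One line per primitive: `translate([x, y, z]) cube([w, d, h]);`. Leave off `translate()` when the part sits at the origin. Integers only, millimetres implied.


cube([36, 340, 1396]);
translate([635, 0, 0]) cube([36, 340, 1396]);
translate([36, 0, 0]) cube([599, 340, 19]);
translate([36, 0, 332]) cube([599, 340, 19]);
translate([36, 0, 664]) cube([599, 340, 19]);
translate([36, 0, 996]) cube([599, 340, 19]);
translate([36, 0, 1328]) cube([599, 340, 19]);


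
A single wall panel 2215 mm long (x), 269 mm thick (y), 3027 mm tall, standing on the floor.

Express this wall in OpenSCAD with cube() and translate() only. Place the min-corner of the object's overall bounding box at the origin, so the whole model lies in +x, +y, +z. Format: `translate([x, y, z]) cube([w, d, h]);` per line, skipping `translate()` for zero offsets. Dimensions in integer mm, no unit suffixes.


cube([2215, 269, 3027]);


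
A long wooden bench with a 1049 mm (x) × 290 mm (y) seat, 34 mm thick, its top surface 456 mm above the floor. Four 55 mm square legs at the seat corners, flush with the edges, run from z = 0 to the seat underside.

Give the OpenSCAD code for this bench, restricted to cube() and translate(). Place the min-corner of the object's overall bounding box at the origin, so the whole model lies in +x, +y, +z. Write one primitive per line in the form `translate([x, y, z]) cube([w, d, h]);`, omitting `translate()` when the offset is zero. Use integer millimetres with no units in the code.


translate([0, 0, 422]) cube([1049, 290, 34]);
cube([55, 55, 422]);
translate([0, 235, 0]) cube([55, 55, 422]);
translate([994, 0, 0]) cube([55, 55, 422]);
translate([994, 235, 0]) cube([55, 55, 422]);


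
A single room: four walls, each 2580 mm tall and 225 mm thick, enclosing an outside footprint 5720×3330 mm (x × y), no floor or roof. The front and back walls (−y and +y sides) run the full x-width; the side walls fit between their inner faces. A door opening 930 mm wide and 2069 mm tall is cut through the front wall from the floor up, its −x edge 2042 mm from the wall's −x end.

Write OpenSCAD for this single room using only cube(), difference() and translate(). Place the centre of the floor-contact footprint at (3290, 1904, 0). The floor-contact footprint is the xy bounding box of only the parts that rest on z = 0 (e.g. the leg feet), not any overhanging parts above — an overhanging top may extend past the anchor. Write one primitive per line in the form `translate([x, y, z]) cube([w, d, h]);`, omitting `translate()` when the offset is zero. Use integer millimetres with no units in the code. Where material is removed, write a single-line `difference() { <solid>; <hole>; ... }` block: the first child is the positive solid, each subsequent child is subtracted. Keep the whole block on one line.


difference() { translate([430, 239, 0]) cube([5720, 225, 2580]); translate([2472, 239, 0]) cube([930, 225, 2069]); }
translate([430, 3344, 0]) cube([5720, 225, 2580]);
translate([430, 464, 0]) cube([225, 2880, 2580]);
translate([5925, 464, 0]) cube([225, 2880, 2580]);


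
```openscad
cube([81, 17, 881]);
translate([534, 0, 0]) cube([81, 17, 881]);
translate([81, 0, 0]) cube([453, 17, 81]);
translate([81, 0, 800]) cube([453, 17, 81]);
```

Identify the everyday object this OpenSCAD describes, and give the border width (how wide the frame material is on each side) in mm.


A picture frame. The border width is 81 mm.

Four thin pieces enclosing a rectangular opening — a picture frame. The two full-height stiles are 881 mm tall; the top rail sits at z = 800 and is 81 mm tall, so the border above the opening is 881 − 800 = 81 mm, matching the stile x-width.


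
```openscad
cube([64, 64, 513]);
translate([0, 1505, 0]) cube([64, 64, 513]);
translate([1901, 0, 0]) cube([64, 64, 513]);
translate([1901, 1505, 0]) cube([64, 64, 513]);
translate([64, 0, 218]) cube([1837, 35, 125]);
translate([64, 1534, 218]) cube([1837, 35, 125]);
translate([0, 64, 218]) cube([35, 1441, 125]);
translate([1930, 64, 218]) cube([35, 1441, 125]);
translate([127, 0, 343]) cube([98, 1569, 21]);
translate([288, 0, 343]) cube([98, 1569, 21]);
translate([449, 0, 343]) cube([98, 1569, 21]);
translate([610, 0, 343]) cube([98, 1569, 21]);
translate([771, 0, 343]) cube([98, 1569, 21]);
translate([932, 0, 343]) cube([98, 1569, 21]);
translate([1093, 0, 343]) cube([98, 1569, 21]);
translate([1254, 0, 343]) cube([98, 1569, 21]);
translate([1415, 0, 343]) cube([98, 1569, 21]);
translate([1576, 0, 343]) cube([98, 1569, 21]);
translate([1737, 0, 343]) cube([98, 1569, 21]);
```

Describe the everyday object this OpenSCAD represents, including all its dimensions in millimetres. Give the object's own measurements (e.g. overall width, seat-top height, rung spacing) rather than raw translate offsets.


A bed frame 1965 mm long (x) by 1569 mm wide (y). Four 64×64 mm corner posts, 513 mm tall, at the corners of the footprint. Four rails of 35 mm thickness and 125 mm height run between adjacent posts with their undersides at z = 218 mm, their outer faces flush with the outside of the frame (the two x-running rails run between the posts' inner faces; the two y-running rails run between the posts' inner faces). 11 slats, each 98 mm wide (x) and 21 mm thick, lie across the top of the two x-running rails, running the full 1569 mm width of the frame in y; along x they sit between the end posts with a 63 mm gap after the −x posts and between neighbouring slats, leaving 66 mm before the +x posts.


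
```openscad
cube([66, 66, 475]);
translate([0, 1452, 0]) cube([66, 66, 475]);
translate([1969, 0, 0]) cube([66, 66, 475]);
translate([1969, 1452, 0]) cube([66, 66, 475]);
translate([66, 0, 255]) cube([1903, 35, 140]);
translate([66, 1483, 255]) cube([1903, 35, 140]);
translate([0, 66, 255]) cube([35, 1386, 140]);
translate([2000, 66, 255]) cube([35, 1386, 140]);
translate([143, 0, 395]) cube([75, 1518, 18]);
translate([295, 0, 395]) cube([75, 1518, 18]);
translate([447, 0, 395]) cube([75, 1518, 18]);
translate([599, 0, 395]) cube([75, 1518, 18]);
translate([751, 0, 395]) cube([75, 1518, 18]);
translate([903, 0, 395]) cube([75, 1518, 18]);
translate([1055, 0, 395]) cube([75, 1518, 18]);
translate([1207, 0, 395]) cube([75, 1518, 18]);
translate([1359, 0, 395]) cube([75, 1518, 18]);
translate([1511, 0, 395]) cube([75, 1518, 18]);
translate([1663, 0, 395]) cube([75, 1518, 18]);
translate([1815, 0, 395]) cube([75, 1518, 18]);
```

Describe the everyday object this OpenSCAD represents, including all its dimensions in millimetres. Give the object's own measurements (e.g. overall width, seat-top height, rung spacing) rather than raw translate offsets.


A bed frame 2035 mm long (x) by 1518 mm wide (y). Four 66×66 mm corner posts, 475 mm tall, at the corners of the footprint. Four rails of 35 mm thickness and 140 mm height run between adjacent posts with their undersides at z = 255 mm, their outer faces flush with the outside of the frame (the two x-running rails run between the posts' inner faces; the two y-running rails run between the posts' inner faces). 12 slats, each 75 mm wide (x) and 18 mm thick, lie across the top of the two x-running rails, running the full 1518 mm width of the frame in y; along x they sit between the end posts with a 77 mm gap after the −x posts and between neighbouring slats, leaving 79 mm before the +x posts.


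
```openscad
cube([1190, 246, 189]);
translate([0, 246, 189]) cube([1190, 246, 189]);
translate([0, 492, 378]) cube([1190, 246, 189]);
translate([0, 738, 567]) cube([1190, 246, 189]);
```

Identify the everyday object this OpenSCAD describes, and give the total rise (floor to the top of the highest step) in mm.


A staircase. The total rise is 756 mm.

4 identical blocks, each offset up and back from the previous — a staircase. Each step is 189 mm tall and there are 4 of them, so the total rise is 4 × 189 = 756 mm.


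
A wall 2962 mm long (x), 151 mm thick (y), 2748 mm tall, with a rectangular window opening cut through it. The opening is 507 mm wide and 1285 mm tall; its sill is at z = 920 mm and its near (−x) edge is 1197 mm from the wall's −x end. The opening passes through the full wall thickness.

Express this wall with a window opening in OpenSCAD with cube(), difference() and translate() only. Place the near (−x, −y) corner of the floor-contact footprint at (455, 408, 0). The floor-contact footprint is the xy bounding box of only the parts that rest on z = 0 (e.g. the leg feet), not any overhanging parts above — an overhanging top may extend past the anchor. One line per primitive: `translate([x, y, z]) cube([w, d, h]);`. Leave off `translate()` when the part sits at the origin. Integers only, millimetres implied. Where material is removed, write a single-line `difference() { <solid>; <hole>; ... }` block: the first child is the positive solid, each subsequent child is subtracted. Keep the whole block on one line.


difference() { translate([455, 408, 0]) cube([2962, 151, 2748]); translate([1652, 408, 920]) cube([507, 151, 1285]); }


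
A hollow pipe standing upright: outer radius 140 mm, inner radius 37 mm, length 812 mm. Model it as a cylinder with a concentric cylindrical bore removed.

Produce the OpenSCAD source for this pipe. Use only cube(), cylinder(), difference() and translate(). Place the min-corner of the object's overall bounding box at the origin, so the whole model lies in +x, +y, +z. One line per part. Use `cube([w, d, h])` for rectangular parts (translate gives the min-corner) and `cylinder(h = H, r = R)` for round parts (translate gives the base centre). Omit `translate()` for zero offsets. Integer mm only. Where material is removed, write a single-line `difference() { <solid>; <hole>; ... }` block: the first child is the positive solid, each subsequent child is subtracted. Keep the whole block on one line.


difference() { translate([140, 140, 0]) cylinder(h = 812, r = 140); translate([140, 140, 0]) cylinder(h = 812, r = 37); }


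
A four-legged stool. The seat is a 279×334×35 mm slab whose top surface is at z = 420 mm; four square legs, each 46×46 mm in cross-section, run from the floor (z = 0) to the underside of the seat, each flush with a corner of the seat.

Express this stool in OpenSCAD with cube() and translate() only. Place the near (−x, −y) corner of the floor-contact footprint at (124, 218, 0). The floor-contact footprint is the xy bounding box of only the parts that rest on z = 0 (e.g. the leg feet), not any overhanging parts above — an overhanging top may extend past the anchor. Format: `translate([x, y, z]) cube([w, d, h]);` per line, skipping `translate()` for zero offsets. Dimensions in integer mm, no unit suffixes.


translate([124, 218, 385]) cube([279, 334, 35]);
translate([124, 218, 0]) cube([46, 46, 385]);
translate([357, 218, 0]) cube([46, 46, 385]);
translate([124, 506, 0]) cube([46, 46, 385]);
translate([357, 506, 0]) cube([46, 46, 385]);


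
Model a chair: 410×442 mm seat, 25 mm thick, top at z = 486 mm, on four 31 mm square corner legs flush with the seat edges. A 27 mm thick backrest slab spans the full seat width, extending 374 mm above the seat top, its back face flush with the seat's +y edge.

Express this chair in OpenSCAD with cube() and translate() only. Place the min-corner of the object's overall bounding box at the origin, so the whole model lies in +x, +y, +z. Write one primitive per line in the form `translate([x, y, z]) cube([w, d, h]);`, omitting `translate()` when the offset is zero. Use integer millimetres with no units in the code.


// leg_h = 486 - 25 = 461
translate([0, 0, 461]) cube([410, 442, 25]);
cube([31, 31, 461]);
translate([379, 0, 0]) cube([31, 31, 461]);
translate([0, 411, 0]) cube([31, 31, 461]);
translate([379, 411, 0]) cube([31, 31, 461]);
translate([0, 415, 486]) cube([410, 27, 374]);


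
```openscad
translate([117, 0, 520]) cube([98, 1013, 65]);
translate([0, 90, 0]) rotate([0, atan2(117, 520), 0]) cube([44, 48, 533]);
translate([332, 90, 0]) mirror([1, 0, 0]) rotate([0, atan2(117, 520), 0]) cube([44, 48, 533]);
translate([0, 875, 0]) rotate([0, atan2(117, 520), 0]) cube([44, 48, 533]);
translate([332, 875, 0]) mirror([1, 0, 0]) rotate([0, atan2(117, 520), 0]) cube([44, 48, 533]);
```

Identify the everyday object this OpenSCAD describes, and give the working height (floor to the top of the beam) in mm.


A sawhorse. The overall height is 585 mm.

A beam across two mirrored pairs of raked legs — a sawhorse. The beam's underside is at z = 520 (matching the legs' vertical rise in atan2(117, 520)) and the beam is 65 mm tall, so its top is at 520 + 65 = 585 mm. The raked legs top out at the beam's underside, so that is the highest point.


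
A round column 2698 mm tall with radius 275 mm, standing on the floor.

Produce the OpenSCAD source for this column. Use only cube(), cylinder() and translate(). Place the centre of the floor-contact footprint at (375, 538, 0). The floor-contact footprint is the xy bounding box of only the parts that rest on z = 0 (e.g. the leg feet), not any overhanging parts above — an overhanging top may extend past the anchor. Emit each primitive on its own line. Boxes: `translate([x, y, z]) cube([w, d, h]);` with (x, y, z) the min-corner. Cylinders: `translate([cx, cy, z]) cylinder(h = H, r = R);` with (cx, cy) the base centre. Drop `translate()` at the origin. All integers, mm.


translate([375, 538, 0]) cylinder(h = 2698, r = 275);


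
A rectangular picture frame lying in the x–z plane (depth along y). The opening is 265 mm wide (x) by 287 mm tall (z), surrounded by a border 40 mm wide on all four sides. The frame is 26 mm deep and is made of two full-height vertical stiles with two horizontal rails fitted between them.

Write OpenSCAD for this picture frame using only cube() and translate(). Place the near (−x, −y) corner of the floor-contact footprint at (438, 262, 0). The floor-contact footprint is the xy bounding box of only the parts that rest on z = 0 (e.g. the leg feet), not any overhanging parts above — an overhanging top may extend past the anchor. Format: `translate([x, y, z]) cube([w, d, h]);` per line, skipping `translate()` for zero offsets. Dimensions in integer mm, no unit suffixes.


translate([438, 262, 0]) cube([40, 26, 367]);
translate([743, 262, 0]) cube([40, 26, 367]);
translate([478, 262, 0]) cube([265, 26, 40]);
translate([478, 262, 327]) cube([265, 26, 40]);


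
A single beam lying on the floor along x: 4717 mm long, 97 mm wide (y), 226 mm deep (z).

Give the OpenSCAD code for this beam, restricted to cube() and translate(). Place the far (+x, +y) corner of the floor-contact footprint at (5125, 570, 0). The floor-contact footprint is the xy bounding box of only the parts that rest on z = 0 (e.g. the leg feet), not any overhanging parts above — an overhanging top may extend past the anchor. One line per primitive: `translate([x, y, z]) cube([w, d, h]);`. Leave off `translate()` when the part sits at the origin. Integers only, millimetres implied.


translate([408, 473, 0]) cube([4717, 97, 226]);


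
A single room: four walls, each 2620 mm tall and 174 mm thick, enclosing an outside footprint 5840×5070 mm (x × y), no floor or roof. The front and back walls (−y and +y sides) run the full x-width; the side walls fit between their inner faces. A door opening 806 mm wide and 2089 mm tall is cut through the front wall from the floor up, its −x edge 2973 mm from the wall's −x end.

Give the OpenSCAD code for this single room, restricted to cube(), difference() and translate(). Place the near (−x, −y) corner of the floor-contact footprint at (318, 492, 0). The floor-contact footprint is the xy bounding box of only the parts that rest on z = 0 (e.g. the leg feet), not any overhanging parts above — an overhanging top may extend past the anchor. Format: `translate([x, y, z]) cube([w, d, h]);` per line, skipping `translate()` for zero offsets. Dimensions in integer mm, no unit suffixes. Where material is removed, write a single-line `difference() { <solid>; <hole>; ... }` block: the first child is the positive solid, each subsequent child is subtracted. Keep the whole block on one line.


difference() { translate([318, 492, 0]) cube([5840, 174, 2620]); translate([3291, 492, 0]) cube([806, 174, 2089]); }
translate([318, 5388, 0]) cube([5840, 174, 2620]);
translate([318, 666, 0]) cube([174, 4722, 2620]);
translate([5984, 666, 0]) cube([174, 4722, 2620]);


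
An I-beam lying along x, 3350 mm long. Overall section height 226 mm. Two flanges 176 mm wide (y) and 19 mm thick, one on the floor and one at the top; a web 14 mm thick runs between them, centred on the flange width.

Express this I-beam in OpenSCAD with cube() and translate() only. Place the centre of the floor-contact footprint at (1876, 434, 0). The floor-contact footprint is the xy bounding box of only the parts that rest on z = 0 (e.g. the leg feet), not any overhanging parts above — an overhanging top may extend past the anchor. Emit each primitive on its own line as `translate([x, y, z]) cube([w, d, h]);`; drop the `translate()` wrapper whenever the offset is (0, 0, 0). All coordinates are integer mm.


translate([201, 346, 0]) cube([3350, 176, 19]);
translate([201, 427, 19]) cube([3350, 14, 188]);
translate([201, 346, 207]) cube([3350, 176, 19]);


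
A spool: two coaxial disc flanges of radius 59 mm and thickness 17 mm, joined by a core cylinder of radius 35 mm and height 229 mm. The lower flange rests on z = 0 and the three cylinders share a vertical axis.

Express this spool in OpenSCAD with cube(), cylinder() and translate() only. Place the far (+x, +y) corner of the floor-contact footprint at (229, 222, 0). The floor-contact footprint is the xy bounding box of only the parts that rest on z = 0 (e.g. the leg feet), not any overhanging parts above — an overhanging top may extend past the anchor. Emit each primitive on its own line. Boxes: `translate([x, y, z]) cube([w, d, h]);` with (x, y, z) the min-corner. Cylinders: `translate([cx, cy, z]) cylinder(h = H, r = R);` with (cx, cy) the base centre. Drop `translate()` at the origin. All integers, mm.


translate([170, 163, 0]) cylinder(h = 17, r = 59);
translate([170, 163, 17]) cylinder(h = 229, r = 35);
translate([170, 163, 246]) cylinder(h = 17, r = 59);
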